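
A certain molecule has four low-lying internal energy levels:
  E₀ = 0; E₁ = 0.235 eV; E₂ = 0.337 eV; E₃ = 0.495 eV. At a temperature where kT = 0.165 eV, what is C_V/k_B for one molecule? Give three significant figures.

0.756

Eᵢ/kT = 0, 1.4242, 2.0424, 3.0000.
Z = Σ e^(−Eᵢ/kT) = e^(−0) + e^(−1.4242) + e^(−2.0424) + e^(−3.0000) = 1.0000 + 0.24070 + 0.12972 + 0.049787 = 1.4202.
⟨E⟩ = 0.087963 eV, ⟨E²⟩ = 0.028323 eV².
C_V/k_B = (⟨E²⟩ − ⟨E⟩²)/(kT)² = (0.028323 − 0.0077375)/0.027225 = 0.756.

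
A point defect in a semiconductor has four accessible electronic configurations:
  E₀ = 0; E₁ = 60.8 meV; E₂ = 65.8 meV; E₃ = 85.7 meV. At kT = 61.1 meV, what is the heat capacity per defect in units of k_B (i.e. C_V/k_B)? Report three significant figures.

Eᵢ/kT = 0, 0.99509, 1.0769, 1.4026.
Z = Σ e^(−Eᵢ/kT) = e^(−0) + e^(−0.99509) + e^(−1.0769) + e^(−1.4026) = 1.0000 + 0.36969 + 0.34065 + 0.24596 = 1.9563.
⟨E⟩ = 33.722 meV, ⟨E²⟩ = 2375.9 meV².
C_V/k_B = (⟨E²⟩ − ⟨E⟩²)/(kT)² = (2375.9 − 1137.2)/3733.2 = 0.332.

0.332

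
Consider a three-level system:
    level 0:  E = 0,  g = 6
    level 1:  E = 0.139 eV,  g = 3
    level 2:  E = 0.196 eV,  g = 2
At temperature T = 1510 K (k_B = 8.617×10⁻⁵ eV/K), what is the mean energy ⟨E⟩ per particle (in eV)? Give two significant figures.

0.031 eV

k_BT = 8.617×10⁻⁵ × 1510 K = 0.1301 eV.
Eᵢ/kT = 0, 1.068, 1.507.
Z = Σ gᵢe^(−Eᵢ/kT) = 6·e^(−0) + 3·e^(−1.068) + 2·e^(−1.507) = 6.000 + 1.031 + 0.4431 = 7.474.
⟨E⟩ = Σ Eᵢ gᵢe^(−Eᵢ/kT) / Z = (0·6.000 + 0.139·1.031 + 0.196·0.4431) / 7.474 = 0.031 eV.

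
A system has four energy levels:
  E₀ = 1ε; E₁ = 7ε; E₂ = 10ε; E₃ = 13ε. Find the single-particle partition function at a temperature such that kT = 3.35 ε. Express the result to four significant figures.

Eᵢ/kT = 0.298507, 2.08955, 2.98507, 3.88060.
Z = Σ e^(−Eᵢ/kT) = e^(−0.298507) + e^(−2.08955) + e^(−2.98507) + e^(−3.88060) = 0.741925 + 0.123743 + 0.0505360 + 0.0206384 = 0.936842.

Z = 0.9368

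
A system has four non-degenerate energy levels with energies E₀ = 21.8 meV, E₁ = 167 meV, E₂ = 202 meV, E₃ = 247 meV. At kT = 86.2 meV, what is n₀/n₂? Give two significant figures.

8.1

n₀/n₂ = exp[−(E₀−E₂)/kT] = exp(−(-180.2 meV)/(86.2 meV)) = exp(2.090) = 8.1.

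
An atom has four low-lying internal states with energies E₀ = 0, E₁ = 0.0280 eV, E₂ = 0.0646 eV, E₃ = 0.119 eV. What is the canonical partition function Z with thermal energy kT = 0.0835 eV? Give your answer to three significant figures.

Z = 2.42

Eᵢ/kT = 0, 0.33533, 0.77365, 1.4251.
Z = Σ e^(−Eᵢ/kT) = e^(−0) + e^(−0.33533) + e^(−0.77365) + e^(−1.4251) = 1.0000 + 0.71510 + 0.46133 + 0.24048 = 2.4169.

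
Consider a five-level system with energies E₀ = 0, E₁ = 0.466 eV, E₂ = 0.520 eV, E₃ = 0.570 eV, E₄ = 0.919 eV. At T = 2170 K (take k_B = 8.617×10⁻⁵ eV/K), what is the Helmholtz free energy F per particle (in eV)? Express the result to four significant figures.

k_BT = 8.617×10⁻⁵ × 2170 K = 0.186989 eV.
Eᵢ/kT = 0, 2.49213, 2.78091, 3.04831, 4.91473.
Z = Σ e^(−Eᵢ/kT) = e^(−0) + e^(−2.49213) + e^(−2.78091) + e^(−3.04831) + e^(−4.91473) = 1.00000 + 0.0827336 + 0.0619821 + 0.0474390 + 0.00733770 = 1.19949.
F = −kT ln Z = −0.186989 × ln(1.19949) = −0.186989 × 0.181896 = -0.03401 eV.

-0.03401 eV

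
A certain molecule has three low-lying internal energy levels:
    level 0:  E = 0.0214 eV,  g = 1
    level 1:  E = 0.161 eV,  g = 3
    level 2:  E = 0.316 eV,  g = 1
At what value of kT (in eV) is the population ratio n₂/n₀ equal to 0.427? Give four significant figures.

n₂/n₀ = (g₂/g₀) exp[−(E₂−E₀)/kT] = 0.427.
⇒ (E₂−E₀)/kT = ln((1/1)/0.427) = ln(2.34192) = 0.850971.
kT = 0.2946 eV / 0.850971 = 0.3462 eV.

0.3462 eV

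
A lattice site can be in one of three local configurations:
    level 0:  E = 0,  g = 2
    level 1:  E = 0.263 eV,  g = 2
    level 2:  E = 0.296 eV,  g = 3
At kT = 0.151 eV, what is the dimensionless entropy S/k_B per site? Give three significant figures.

1.54

Eᵢ/kT = 0, 1.7417, 1.9603.
Z = Σ gᵢe^(−Eᵢ/kT) = 2·e^(−0) + 2·e^(−1.7417) + 3·e^(−1.9603) = 2.0000 + 0.35044 + 0.42245 = 2.7729.
⟨E⟩ = Σ EᵢPᵢ = 0.078333 eV.
S/k_B = ln Z + ⟨E⟩/kT = ln(2.7729) + 0.078333/0.151 = 1.0199 + 0.51876 = 1.54.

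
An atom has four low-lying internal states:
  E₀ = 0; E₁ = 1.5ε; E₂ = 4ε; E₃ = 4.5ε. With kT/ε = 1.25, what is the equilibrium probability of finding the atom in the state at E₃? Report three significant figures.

Eᵢ/kT = 0, 1.2000, 3.2000, 3.6000.
Z = Σ e^(−Eᵢ/kT) = e^(−0) + e^(−1.2000) + e^(−3.2000) + e^(−3.6000) = 1.0000 + 0.30119 + 0.040762 + 0.027324 = 1.3693.
P₃ = e^(−E₃/kT) / Z = 0.027324/1.3693 = 0.0200.

0.0200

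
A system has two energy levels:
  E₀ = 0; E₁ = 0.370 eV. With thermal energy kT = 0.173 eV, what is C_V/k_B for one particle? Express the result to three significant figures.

0.431

Eᵢ/kT = 0, 2.1387.
Z = Σ e^(−Eᵢ/kT) = e^(−0) + e^(−2.1387) = 1.0000 + 0.11781 = 1.1178.
⟨E⟩ = 0.038996 eV, ⟨E²⟩ = 0.014429 eV².
C_V/k_B = (⟨E²⟩ − ⟨E⟩²)/(kT)² = (0.014429 − 0.0015207)/0.029929 = 0.431.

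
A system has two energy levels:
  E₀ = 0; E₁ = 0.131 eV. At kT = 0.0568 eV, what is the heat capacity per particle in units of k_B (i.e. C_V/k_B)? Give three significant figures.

Eᵢ/kT = 0, 2.3063.
Z = Σ e^(−Eᵢ/kT) = e^(−0) + e^(−2.3063) = 1.0000 + 0.099629 = 1.0996.
⟨E⟩ = 0.011869 eV, ⟨E²⟩ = 0.0015549 eV².
C_V/k_B = (⟨E²⟩ − ⟨E⟩²)/(kT)² = (0.0015549 − 0.00014087)/0.0032262 = 0.438.

0.438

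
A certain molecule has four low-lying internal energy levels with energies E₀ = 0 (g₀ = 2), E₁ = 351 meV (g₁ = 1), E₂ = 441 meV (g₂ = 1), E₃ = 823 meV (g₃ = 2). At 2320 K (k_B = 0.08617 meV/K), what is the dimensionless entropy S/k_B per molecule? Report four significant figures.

1.134

k_BT = 0.08617 × 2320 K = 199.914 meV.
Eᵢ/kT = 0, 1.75575, 2.20595, 4.11677.
Z = Σ gᵢe^(−Eᵢ/kT) = 2·e^(−0) + 1·e^(−1.75575) + 1·e^(−2.20595) + 2·e^(−4.11677) = 2.00000 + 0.172778 + 0.110146 + 0.0325941 = 2.31552.
⟨E⟩ = Σ EᵢPᵢ = 58.7533 meV.
S/k_B = ln Z + ⟨E⟩/kT = ln(2.31552) + 58.7533/199.914 = 0.839634 + 0.293893 = 1.134.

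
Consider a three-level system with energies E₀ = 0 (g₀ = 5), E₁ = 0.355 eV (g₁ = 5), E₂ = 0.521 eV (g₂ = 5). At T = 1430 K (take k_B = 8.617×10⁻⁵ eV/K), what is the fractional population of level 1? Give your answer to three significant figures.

0.0524

k_BT = 8.617×10⁻⁵ × 1430 K = 0.12322 eV.
Eᵢ/kT = 0, 2.8810, 4.2282.
Z = Σ gᵢe^(−Eᵢ/kT) = 5·e^(−0) + 5·e^(−2.8810) + 5·e^(−4.2282) = 5.0000 + 0.28039 + 0.072893 = 5.3533.
P₁ = g₁ e^(−E₁/kT) / Z = 0.28039/5.3533 = 0.0524.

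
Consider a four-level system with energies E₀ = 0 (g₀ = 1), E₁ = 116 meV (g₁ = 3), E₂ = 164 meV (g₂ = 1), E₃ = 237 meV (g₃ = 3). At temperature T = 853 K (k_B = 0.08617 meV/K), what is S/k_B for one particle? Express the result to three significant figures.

k_BT = 0.08617 × 853 K = 73.503 meV.
Eᵢ/kT = 0, 1.5782, 2.2312, 3.2244.
Z = Σ gᵢe^(−Eᵢ/kT) = 1·e^(−0) + 3·e^(−1.5782) + 1·e^(−2.2312) + 3·e^(−3.2244) = 1.0000 + 0.61904 + 0.10740 + 0.11934 = 1.8458.
⟨E⟩ = Σ EᵢPᵢ = 63.770 meV.
S/k_B = ln Z + ⟨E⟩/kT = ln(1.8458) + 63.770/73.503 = 0.61291 + 0.86758 = 1.48.

1.48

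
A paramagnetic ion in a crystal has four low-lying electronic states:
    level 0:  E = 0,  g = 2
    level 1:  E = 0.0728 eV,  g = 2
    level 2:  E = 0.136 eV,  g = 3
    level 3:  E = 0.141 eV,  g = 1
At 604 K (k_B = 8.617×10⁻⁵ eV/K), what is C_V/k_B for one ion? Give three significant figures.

0.793

k_BT = 8.617×10⁻⁵ × 604 K = 0.052047 eV.
Eᵢ/kT = 0, 1.3987, 2.6130, 2.7091.
Z = Σ gᵢe^(−Eᵢ/kT) = 2·e^(−0) + 2·e^(−1.3987) + 3·e^(−2.6130) + 1·e^(−2.7091) = 2.0000 + 0.49384 + 0.21994 + 0.066597 = 2.7804.
⟨E⟩ = 0.027066 eV, ⟨E²⟩ = 0.0028806 eV².
C_V/k_B = (⟨E²⟩ − ⟨E⟩²)/(kT)² = (0.0028806 − 0.00073257)/0.0027089 = 0.793.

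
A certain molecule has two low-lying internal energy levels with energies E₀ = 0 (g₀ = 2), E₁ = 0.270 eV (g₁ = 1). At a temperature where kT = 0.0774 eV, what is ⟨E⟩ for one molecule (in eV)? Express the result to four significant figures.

Eᵢ/kT = 0, 3.48837.
Z = Σ gᵢe^(−Eᵢ/kT) = 2·e^(−0) + 1·e^(−3.48837) = 2.00000 + 0.0305506 = 2.03055.
⟨E⟩ = Σ Eᵢ gᵢe^(−Eᵢ/kT) / Z = (0·2.00000 + 0.270·0.0305506) / 2.03055 = 0.004062 eV.

0.004062 eV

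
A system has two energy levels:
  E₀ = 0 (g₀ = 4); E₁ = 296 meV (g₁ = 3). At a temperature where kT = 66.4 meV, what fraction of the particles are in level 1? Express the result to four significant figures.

0.008616

Eᵢ/kT = 0, 4.45783.
Z = Σ gᵢe^(−Eᵢ/kT) = 4·e^(−0) + 3·e^(−4.45783) = 4.00000 + 0.0347624 = 4.03476.
P₁ = g₁ e^(−E₁/kT) / Z = 0.0347624/4.03476 = 0.008616.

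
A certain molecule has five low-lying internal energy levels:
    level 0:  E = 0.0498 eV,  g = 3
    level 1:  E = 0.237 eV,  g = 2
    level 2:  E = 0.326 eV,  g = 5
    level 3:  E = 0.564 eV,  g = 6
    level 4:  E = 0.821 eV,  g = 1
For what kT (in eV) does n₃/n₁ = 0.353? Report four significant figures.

n₃/n₁ = (g₃/g₁) exp[−(E₃−E₁)/kT] = 0.353.
⇒ (E₃−E₁)/kT = ln((6/2)/0.353) = ln(8.49858) = 2.13990.
kT = 0.327 eV / 2.13990 = 0.1528 eV.

0.1528 eV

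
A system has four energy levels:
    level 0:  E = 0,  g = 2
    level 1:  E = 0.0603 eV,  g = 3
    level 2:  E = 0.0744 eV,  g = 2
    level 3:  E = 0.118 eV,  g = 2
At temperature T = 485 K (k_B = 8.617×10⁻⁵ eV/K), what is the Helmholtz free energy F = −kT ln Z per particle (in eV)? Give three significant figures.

-0.0481 eV

k_BT = 8.617×10⁻⁵ × 485 K = 0.041792 eV.
Eᵢ/kT = 0, 1.4429, 1.7802, 2.8235.
Z = Σ gᵢe^(−Eᵢ/kT) = 2·e^(−0) + 3·e^(−1.4429) + 2·e^(−1.7802) + 2·e^(−2.8235) = 2.0000 + 0.70872 + 0.33721 + 0.11880 = 3.1647.
F = −kT ln Z = −0.041792 × ln(3.1647) = −0.041792 × 1.1521 = -0.0481 eV.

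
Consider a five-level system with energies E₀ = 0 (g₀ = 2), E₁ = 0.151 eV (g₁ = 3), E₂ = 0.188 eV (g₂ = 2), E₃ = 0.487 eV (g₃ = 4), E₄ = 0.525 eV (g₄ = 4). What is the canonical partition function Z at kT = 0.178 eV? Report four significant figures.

Z = 4.449

Eᵢ/kT = 0, 0.848315, 1.05618, 2.73596, 2.94944.
Z = Σ gᵢe^(−Eᵢ/kT) = 2·e^(−0) + 3·e^(−0.848315) + 2·e^(−1.05618) + 4·e^(−2.73596) + 4·e^(−2.94944) = 2.00000 + 1.28441 + 0.695564 + 0.259327 + 0.209476 = 4.44878.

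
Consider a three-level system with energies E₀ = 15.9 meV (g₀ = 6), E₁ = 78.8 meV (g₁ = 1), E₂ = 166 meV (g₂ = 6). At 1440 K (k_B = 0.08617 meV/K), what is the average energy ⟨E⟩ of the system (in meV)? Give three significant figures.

52.4 meV

k_BT = 0.08617 × 1440 K = 124.08 meV.
Eᵢ/kT = 0.12814, 0.63507, 1.3378.
Z = Σ gᵢe^(−Eᵢ/kT) = 6·e^(−0.12814) + 1·e^(−0.63507) + 6·e^(−1.3378) = 5.2784 + 0.52990 + 1.5745 = 7.3828.
⟨E⟩ = Σ Eᵢ gᵢe^(−Eᵢ/kT) / Z = (15.9·5.2784 + 78.8·0.52990 + 166·1.5745) / 7.3828 = 52.4 meV.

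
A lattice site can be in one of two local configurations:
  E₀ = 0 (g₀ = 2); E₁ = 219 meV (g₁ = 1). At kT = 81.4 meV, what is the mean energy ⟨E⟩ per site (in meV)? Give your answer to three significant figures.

Eᵢ/kT = 0, 2.6904.
Z = Σ gᵢe^(−Eᵢ/kT) = 2·e^(−0) + 1·e^(−2.6904) = 2.0000 + 0.067854 = 2.0679.
⟨E⟩ = Σ Eᵢ gᵢe^(−Eᵢ/kT) / Z = (0·2.0000 + 219·0.067854) / 2.0679 = 7.19 meV.

7.19 meV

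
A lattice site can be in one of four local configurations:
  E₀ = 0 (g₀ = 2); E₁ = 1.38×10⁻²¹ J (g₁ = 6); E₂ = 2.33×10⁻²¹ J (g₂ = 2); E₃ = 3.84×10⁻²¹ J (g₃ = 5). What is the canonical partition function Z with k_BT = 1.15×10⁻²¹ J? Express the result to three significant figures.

Eᵢ/kT = 0, 1.2000, 2.0261, 3.3391.
Z = Σ gᵢe^(−Eᵢ/kT) = 2·e^(−0) + 6·e^(−1.2000) + 2·e^(−2.0261) + 5·e^(−3.3391) = 2.0000 + 1.8072 + 0.26370 + 0.17734 = 4.2482.

Z = 4.25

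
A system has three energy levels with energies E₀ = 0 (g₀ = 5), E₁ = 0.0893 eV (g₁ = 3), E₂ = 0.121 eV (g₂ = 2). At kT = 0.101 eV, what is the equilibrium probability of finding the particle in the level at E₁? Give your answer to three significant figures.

Eᵢ/kT = 0, 0.88416, 1.1980.
Z = Σ gᵢe^(−Eᵢ/kT) = 5·e^(−0) + 3·e^(−0.88416) + 2·e^(−1.1980) = 5.0000 + 1.2392 + 0.60359 = 6.8428.
P₁ = g₁ e^(−E₁/kT) / Z = 1.2392/6.8428 = 0.181.

0.181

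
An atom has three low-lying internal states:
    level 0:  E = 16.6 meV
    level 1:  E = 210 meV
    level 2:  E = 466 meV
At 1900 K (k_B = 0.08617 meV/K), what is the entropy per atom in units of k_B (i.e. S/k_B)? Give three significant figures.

0.709

k_BT = 0.08617 × 1900 K = 163.72 meV.
Eᵢ/kT = 0.10139, 1.2827, 2.8463.
Z = Σ e^(−Eᵢ/kT) = e^(−0.10139) + e^(−1.2827) + e^(−2.8463) = 0.90358 + 0.27729 + 0.058059 = 1.2389.
⟨E⟩ = Σ EᵢPᵢ = 80.947 meV.
S/k_B = ln Z + ⟨E⟩/kT = ln(1.2389) + 80.947/163.72 = 0.21422 + 0.49442 = 0.709.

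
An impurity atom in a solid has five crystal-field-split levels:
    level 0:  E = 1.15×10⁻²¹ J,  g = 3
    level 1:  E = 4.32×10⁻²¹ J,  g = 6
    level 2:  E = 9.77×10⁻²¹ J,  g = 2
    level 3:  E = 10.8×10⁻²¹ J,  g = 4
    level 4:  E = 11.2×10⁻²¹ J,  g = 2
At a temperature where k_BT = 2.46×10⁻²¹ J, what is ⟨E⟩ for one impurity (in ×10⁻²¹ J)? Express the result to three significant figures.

2.57 ×10⁻²¹ J

Eᵢ/kT = 0.46748, 1.7561, 3.9715, 4.3902, 4.5528.
Z = Σ gᵢe^(−Eᵢ/kT) = 3·e^(−0.46748) + 6·e^(−1.7561) + 2·e^(−3.9715) + 4·e^(−4.3902) + 2·e^(−4.5528) = 1.8797 + 1.0363 + 0.037690 + 0.049593 + 0.021075 = 3.0244.
⟨E⟩ = Σ Eᵢ gᵢe^(−Eᵢ/kT) / Z = (1.15·1.8797 + 4.32·1.0363 + 9.77·0.037690 + 10.8·0.049593 + 11.2·0.021075) / 3.0244 = 2.57 ×10⁻²¹ J.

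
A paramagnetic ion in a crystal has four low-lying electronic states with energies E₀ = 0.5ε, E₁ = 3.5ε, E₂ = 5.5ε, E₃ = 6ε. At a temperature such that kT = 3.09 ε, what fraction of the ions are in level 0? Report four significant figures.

0.5728

Eᵢ/kT = 0.161812, 1.13269, 1.77994, 1.94175.
Z = Σ e^(−Eᵢ/kT) = e^(−0.161812) + e^(−1.13269) + e^(−1.77994) + e^(−1.94175) = 0.850601 + 0.322165 + 0.168648 + 0.143453 = 1.48487.
P₀ = e^(−E₀/kT) / Z = 0.850601/1.48487 = 0.5728.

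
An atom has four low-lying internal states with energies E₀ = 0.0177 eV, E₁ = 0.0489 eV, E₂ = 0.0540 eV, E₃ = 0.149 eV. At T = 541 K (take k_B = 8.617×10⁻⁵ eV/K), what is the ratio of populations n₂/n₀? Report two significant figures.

k_BT = 8.617×10⁻⁵ × 541 K = 0.04662 eV.
n₂/n₀ = exp[−(E₂−E₀)/kT] = exp(−(0.0363 eV)/(0.04662 eV)) = exp(-0.7786) = 0.46.

0.46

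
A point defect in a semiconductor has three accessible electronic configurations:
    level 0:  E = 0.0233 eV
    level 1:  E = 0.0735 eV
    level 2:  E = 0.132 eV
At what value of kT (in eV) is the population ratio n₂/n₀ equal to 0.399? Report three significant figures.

0.118 eV

n₂/n₀ = exp[−(E₂−E₀)/kT] = 0.399.
⇒ (E₂−E₀)/kT = ln(1/0.399) = ln(2.5063) = 0.91881.
kT = 0.1087 eV / 0.91881 = 0.118 eV.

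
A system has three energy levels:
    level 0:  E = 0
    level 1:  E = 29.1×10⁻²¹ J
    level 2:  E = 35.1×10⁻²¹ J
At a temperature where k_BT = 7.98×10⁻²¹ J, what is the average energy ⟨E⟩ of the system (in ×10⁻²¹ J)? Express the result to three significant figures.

Eᵢ/kT = 0, 3.6466, 4.3985.
Z = Σ e^(−Eᵢ/kT) = e^(−0) + e^(−3.6466) + e^(−4.3985) = 1.0000 + 0.026080 + 0.012296 = 1.0384.
⟨E⟩ = Σ Eᵢ e^(−Eᵢ/kT) / Z = (0·1.0000 + 29.1·0.026080 + 35.1·0.012296) / 1.0384 = 1.15 ×10⁻²¹ J.

1.15 ×10⁻²¹ J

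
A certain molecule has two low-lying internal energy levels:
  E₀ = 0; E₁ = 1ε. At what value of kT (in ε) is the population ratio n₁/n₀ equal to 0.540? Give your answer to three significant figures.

1.62 ε

n₁/n₀ = exp[−(E₁−E₀)/kT] = 0.540.
⇒ (E₁−E₀)/kT = ln(1/0.540) = ln(1.8519) = 0.61621.
kT = 1ε / 0.61621 = 1.62 ε.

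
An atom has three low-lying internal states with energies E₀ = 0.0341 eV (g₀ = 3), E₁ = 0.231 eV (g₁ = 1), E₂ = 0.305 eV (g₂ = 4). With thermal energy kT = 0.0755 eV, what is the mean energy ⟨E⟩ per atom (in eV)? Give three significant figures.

0.0481 eV

Eᵢ/kT = 0.45166, 3.0596, 4.0397.
Z = Σ gᵢe^(−Eᵢ/kT) = 3·e^(−0.45166) + 1·e^(−3.0596) + 4·e^(−4.0397) = 1.9097 + 0.046906 + 0.070411 = 2.0270.
⟨E⟩ = Σ Eᵢ gᵢe^(−Eᵢ/kT) / Z = (0.0341·1.9097 + 0.231·0.046906 + 0.305·0.070411) / 2.0270 = 0.0481 eV.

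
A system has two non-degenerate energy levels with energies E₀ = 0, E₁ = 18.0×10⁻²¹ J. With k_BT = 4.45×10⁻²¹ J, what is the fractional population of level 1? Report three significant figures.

0.0172

Eᵢ/kT = 0, 4.0449.
Z = Σ e^(−Eᵢ/kT) = e^(−0) + e^(−4.0449) = 1.0000 + 0.017511 = 1.0175.
P₁ = e^(−E₁/kT) / Z = 0.017511/1.0175 = 0.0172.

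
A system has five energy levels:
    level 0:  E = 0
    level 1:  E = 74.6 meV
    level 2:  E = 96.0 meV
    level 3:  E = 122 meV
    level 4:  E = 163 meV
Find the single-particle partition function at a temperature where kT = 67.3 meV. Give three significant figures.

Eᵢ/kT = 0, 1.1085, 1.4264, 1.8128, 2.4220.
Z = Σ e^(−Eᵢ/kT) = e^(−0) + e^(−1.1085) + e^(−1.4264) + e^(−1.8128) + e^(−2.4220) = 1.0000 + 0.33005 + 0.24017 + 0.16320 + 0.088744 = 1.8222.

Z = 1.82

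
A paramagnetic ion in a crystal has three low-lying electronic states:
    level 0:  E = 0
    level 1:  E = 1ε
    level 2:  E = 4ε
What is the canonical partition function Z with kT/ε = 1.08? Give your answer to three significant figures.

Z = 1.42

Eᵢ/kT = 0, 0.92593, 3.7037.
Z = Σ e^(−Eᵢ/kT) = e^(−0) + e^(−0.92593) + e^(−3.7037) = 1.0000 + 0.39616 + 0.024632 = 1.4208.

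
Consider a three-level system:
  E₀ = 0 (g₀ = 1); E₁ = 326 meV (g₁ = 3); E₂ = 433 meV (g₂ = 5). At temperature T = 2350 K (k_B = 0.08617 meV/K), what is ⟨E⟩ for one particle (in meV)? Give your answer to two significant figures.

k_BT = 0.08617 × 2350 K = 202.5 meV.
Eᵢ/kT = 0, 1.610, 2.138.
Z = Σ gᵢe^(−Eᵢ/kT) = 1·e^(−0) + 3·e^(−1.610) + 5·e^(−2.138) = 1.000 + 0.5997 + 0.5895 = 2.189.
⟨E⟩ = Σ Eᵢ gᵢe^(−Eᵢ/kT) / Z = (0·1.000 + 326·0.5997 + 433·0.5895) / 2.189 = 210 meV.

210 meV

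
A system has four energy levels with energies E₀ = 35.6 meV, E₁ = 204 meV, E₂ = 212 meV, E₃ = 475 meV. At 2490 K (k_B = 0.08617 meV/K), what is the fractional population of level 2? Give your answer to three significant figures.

k_BT = 0.08617 × 2490 K = 214.56 meV.
Eᵢ/kT = 0.16592, 0.95078, 0.98807, 2.2138.
Z = Σ e^(−Eᵢ/kT) = e^(−0.16592) + e^(−0.95078) + e^(−0.98807) + e^(−2.2138) = 0.84711 + 0.38644 + 0.37229 + 0.10928 = 1.7151.
P₂ = e^(−E₂/kT) / Z = 0.37229/1.7151 = 0.217.

0.217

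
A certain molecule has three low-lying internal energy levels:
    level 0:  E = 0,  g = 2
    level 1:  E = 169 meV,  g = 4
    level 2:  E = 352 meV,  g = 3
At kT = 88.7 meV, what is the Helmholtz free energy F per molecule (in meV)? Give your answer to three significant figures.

Eᵢ/kT = 0, 1.9053, 3.9684.
Z = Σ gᵢe^(−Eᵢ/kT) = 2·e^(−0) + 4·e^(−1.9053) + 3·e^(−3.9684) = 2.0000 + 0.59511 + 0.056711 = 2.6518.
F = −kT ln Z = −88.7 × ln(2.6518) = −88.7 × 0.97524 = -86.5 meV.

-86.5 meV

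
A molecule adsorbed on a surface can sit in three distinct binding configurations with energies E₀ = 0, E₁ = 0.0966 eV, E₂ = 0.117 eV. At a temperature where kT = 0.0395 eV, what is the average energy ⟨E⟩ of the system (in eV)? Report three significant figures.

Eᵢ/kT = 0, 2.4456, 2.9620.
Z = Σ e^(−Eᵢ/kT) = e^(−0) + e^(−2.4456) + e^(−2.9620) = 1.0000 + 0.086674 + 0.051715 = 1.1384.
⟨E⟩ = Σ Eᵢ e^(−Eᵢ/kT) / Z = (0·1.0000 + 0.0966·0.086674 + 0.117·0.051715) / 1.1384 = 0.0127 eV.

0.0127 eV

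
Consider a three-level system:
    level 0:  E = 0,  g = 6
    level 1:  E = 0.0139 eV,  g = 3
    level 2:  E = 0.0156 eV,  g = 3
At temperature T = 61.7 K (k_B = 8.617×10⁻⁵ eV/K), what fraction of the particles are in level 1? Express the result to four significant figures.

0.03443

k_BT = 8.617×10⁻⁵ × 61.7 K = 0.00531669 eV.
Eᵢ/kT = 0, 2.61441, 2.93416.
Z = Σ gᵢe^(−Eᵢ/kT) = 6·e^(−0) + 3·e^(−2.61441) + 3·e^(−2.93416) = 6.00000 + 0.219633 + 0.159526 = 6.37916.
P₁ = g₁ e^(−E₁/kT) / Z = 0.219633/6.37916 = 0.03443.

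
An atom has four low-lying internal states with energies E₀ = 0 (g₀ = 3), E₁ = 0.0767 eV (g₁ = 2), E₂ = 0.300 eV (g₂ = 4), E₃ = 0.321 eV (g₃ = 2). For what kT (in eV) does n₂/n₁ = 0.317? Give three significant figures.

n₂/n₁ = (g₂/g₁) exp[−(E₂−E₁)/kT] = 0.317.
⇒ (E₂−E₁)/kT = ln((4/2)/0.317) = ln(6.3091) = 1.8420.
kT = 0.2233 eV / 1.8420 = 0.121 eV.

0.121 eV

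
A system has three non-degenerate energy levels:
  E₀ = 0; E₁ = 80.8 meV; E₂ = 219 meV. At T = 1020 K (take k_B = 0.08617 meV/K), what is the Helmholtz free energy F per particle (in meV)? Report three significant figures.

-34.6 meV

k_BT = 0.08617 × 1020 K = 87.893 meV.
Eᵢ/kT = 0, 0.91930, 2.4917.
Z = Σ e^(−Eᵢ/kT) = e^(−0) + e^(−0.91930) + e^(−2.4917) = 1.0000 + 0.39880 + 0.082769 = 1.4816.
F = −kT ln Z = −87.893 × ln(1.4816) = −87.893 × 0.39312 = -34.6 meV.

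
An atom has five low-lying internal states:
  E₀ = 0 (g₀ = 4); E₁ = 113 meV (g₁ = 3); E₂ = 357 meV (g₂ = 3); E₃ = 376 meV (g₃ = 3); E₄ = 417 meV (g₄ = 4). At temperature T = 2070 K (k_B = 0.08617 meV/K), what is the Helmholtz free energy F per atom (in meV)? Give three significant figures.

-341 meV

k_BT = 0.08617 × 2070 K = 178.37 meV.
Eᵢ/kT = 0, 0.63351, 2.0015, 2.1080, 2.3378.
Z = Σ gᵢe^(−Eᵢ/kT) = 4·e^(−0) + 3·e^(−0.63351) + 3·e^(−2.0015) + 3·e^(−2.1080) + 4·e^(−2.3378) = 4.0000 + 1.5922 + 0.40540 + 0.36444 + 0.38616 = 6.7482.
F = −kT ln Z = −178.37 × ln(6.7482) = −178.37 × 1.9093 = -341 meV.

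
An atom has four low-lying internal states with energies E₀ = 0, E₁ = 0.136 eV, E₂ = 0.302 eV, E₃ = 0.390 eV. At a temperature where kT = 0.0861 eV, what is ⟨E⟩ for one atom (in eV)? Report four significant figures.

0.03311 eV

Eᵢ/kT = 0, 1.57956, 3.50755, 4.52962.
Z = Σ e^(−Eᵢ/kT) = e^(−0) + e^(−1.57956) + e^(−3.50755) + e^(−4.52962) = 1.00000 + 0.206066 + 0.0299703 + 0.0107848 = 1.24682.
⟨E⟩ = Σ Eᵢ e^(−Eᵢ/kT) / Z = (0·1.00000 + 0.136·0.206066 + 0.302·0.0299703 + 0.390·0.0107848) / 1.24682 = 0.03311 eV.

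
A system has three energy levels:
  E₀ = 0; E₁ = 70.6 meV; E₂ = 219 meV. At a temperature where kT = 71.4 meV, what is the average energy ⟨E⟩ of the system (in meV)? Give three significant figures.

25.7 meV

Eᵢ/kT = 0, 0.98880, 3.0672.
Z = Σ e^(−Eᵢ/kT) = e^(−0) + e^(−0.98880) + e^(−3.0672) = 1.0000 + 0.37202 + 0.046551 = 1.4186.
⟨E⟩ = Σ Eᵢ e^(−Eᵢ/kT) / Z = (0·1.0000 + 70.6·0.37202 + 219·0.046551) / 1.4186 = 25.7 meV.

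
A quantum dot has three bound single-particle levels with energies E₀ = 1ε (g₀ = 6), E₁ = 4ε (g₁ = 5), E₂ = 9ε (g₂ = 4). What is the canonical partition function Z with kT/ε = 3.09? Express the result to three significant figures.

Eᵢ/kT = 0.32362, 1.2945, 2.9126.
Z = Σ gᵢe^(−Eᵢ/kT) = 6·e^(−0.32362) + 5·e^(−1.2945) + 4·e^(−2.9126) = 4.3412 + 1.3702 + 0.21734 = 5.9287.

Z = 5.93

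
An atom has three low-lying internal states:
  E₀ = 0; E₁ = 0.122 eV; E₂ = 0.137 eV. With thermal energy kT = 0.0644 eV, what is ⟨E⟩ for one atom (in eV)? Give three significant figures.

Eᵢ/kT = 0, 1.8944, 2.1273.
Z = Σ e^(−Eᵢ/kT) = e^(−0) + e^(−1.8944) + e^(−2.1273) = 1.0000 + 0.15041 + 0.11916 = 1.2696.
⟨E⟩ = Σ Eᵢ e^(−Eᵢ/kT) / Z = (0·1.0000 + 0.122·0.15041 + 0.137·0.11916) / 1.2696 = 0.0273 eV.

0.0273 eV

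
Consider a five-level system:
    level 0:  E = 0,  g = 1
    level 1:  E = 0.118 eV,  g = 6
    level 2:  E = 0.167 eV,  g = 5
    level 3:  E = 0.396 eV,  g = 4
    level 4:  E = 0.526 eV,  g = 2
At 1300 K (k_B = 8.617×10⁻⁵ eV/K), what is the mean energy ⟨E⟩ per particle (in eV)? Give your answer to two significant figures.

0.11 eV

k_BT = 8.617×10⁻⁵ × 1300 K = 0.1120 eV.
Eᵢ/kT = 0, 1.054, 1.491, 3.536, 4.696.
Z = Σ gᵢe^(−Eᵢ/kT) = 1·e^(−0) + 6·e^(−1.054) + 5·e^(−1.491) + 4·e^(−3.536) + 2·e^(−4.696) = 1.000 + 2.091 + 1.126 + 0.1165 + 0.01826 = 4.352.
⟨E⟩ = Σ Eᵢ gᵢe^(−Eᵢ/kT) / Z = (0·1.000 + 0.118·2.091 + 0.167·1.126 + 0.396·0.1165 + 0.526·0.01826) / 4.352 = 0.11 eV.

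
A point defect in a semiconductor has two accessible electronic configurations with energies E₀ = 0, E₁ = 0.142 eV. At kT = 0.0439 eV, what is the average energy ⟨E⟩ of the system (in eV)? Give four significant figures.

Eᵢ/kT = 0, 3.23462.
Z = Σ e^(−Eᵢ/kT) = e^(−0) + e^(−3.23462) = 1.00000 + 0.0393752 = 1.03938.
⟨E⟩ = Σ Eᵢ e^(−Eᵢ/kT) / Z = (0·1.00000 + 0.142·0.0393752) / 1.03938 = 0.005379 eV.

0.005379 eV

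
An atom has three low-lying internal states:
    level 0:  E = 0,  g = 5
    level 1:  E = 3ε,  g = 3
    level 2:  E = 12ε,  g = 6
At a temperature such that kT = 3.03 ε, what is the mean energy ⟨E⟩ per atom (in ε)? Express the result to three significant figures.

Eᵢ/kT = 0, 0.99010, 3.9604.
Z = Σ gᵢe^(−Eᵢ/kT) = 5·e^(−0) + 3·e^(−0.99010) + 6·e^(−3.9604) = 5.0000 + 1.1146 + 0.11433 = 6.2289.
⟨E⟩ = Σ Eᵢ gᵢe^(−Eᵢ/kT) / Z = (0·5.0000 + 3·1.1146 + 12·0.11433) / 6.2289 = 0.757 ε.

0.757 ε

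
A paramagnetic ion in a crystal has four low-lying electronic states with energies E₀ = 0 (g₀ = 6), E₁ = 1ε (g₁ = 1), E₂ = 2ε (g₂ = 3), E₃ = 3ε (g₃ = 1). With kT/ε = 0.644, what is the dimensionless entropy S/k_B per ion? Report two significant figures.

Eᵢ/kT = 0, 1.553, 3.106, 4.658.
Z = Σ gᵢe^(−Eᵢ/kT) = 6·e^(−0) + 1·e^(−1.553) + 3·e^(−3.106) + 1·e^(−4.658) = 6.000 + 0.2116 + 0.1343 + 0.009485 = 6.355.
⟨E⟩ = Σ EᵢPᵢ = 0.08004 ε.
S/k_B = ln Z + ⟨E⟩/kT = ln(6.355) + 0.08004/0.644 = 1.849 + 0.1243 = 2.0.

2.0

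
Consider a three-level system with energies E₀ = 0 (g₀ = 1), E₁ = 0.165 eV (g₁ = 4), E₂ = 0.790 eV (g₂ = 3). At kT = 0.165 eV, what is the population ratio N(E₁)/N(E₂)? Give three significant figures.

n₁/n₂ = (g₁/g₂) exp[−(E₁−E₂)/kT] = (4/3) × exp(−(-0.625 eV)/(0.165 eV)) = (4/3) × exp(3.7879) = 58.9.

58.9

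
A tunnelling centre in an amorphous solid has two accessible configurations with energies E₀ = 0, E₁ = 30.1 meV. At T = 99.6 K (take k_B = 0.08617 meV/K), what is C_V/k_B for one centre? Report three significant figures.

0.348

k_BT = 0.08617 × 99.6 K = 8.5825 meV.
Eᵢ/kT = 0, 3.5071.
Z = Σ e^(−Eᵢ/kT) = e^(−0) + e^(−3.5071) = 1.0000 + 0.029984 = 1.0300.
⟨E⟩ = 0.87623 meV, ⟨E²⟩ = 26.375 meV².
C_V/k_B = (⟨E²⟩ − ⟨E⟩²)/(kT)² = (26.375 − 0.76778)/73.659 = 0.348.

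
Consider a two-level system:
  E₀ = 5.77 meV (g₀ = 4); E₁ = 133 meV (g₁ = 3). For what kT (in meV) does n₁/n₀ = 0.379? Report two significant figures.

n₁/n₀ = (g₁/g₀) exp[−(E₁−E₀)/kT] = 0.379.
⇒ (E₁−E₀)/kT = ln((3/4)/0.379) = ln(1.979) = 0.6826.
kT = 127.23 meV / 0.6826 = 190 meV.

190 meV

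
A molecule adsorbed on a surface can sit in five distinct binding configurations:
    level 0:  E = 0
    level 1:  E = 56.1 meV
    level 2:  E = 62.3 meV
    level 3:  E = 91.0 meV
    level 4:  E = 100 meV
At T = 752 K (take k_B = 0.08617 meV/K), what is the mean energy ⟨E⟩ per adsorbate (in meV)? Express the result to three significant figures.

k_BT = 0.08617 × 752 K = 64.800 meV.
Eᵢ/kT = 0, 0.86574, 0.96142, 1.4043, 1.5432.
Z = Σ e^(−Eᵢ/kT) = e^(−0) + e^(−0.86574) + e^(−0.96142) + e^(−1.4043) + e^(−1.5432) = 1.0000 + 0.42074 + 0.38235 + 0.24554 + 0.21370 = 2.2623.
⟨E⟩ = Σ Eᵢ e^(−Eᵢ/kT) / Z = (0·1.0000 + 56.1·0.42074 + 62.3·0.38235 + 91.0·0.24554 + 100·0.21370) / 2.2623 = 40.3 meV.

40.3 meV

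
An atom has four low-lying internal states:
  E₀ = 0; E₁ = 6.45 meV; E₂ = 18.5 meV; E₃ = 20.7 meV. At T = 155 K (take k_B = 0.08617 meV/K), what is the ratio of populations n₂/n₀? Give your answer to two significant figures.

k_BT = 0.08617 × 155 K = 13.36 meV.
n₂/n₀ = exp[−(E₂−E₀)/kT] = exp(−(18.5 meV)/(13.36 meV)) = exp(-1.385) = 0.25.

0.25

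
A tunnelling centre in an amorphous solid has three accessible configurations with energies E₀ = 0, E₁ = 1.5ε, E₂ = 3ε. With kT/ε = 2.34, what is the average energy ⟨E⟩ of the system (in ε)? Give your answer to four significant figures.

0.8993 ε

Eᵢ/kT = 0, 0.641026, 1.28205.
Z = Σ e^(−Eᵢ/kT) = e^(−0) + e^(−0.641026) + e^(−1.28205) = 1.00000 + 0.526752 + 0.277468 = 1.80422.
⟨E⟩ = Σ Eᵢ e^(−Eᵢ/kT) / Z = (0·1.00000 + 1.5·0.526752 + 3·0.277468) / 1.80422 = 0.8993 ε.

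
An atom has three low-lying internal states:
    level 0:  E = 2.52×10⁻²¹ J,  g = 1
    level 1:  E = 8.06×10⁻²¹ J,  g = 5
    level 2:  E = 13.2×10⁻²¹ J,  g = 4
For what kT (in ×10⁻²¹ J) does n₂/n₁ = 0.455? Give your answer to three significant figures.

9.11 ×10⁻²¹ J

n₂/n₁ = (g₂/g₁) exp[−(E₂−E₁)/kT] = 0.455.
⇒ (E₂−E₁)/kT = ln((4/5)/0.455) = ln(1.7582) = 0.56429.
kT = 5.14 ×10⁻²¹ J / 0.56429 = 9.11 ×10⁻²¹ J.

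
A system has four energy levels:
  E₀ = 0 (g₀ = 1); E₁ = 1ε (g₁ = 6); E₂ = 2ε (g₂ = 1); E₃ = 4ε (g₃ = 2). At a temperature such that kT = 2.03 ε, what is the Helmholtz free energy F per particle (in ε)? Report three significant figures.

-3.39 ε

Eᵢ/kT = 0, 0.49261, 0.98522, 1.9704.
Z = Σ gᵢe^(−Eᵢ/kT) = 1·e^(−0) + 6·e^(−0.49261) + 1·e^(−0.98522) + 2·e^(−1.9704) = 1.0000 + 3.6662 + 0.37336 + 0.27880 = 5.3184.
F = −kT ln Z = −2.03 × ln(5.3184) = −2.03 × 1.6712 = -3.39 ε.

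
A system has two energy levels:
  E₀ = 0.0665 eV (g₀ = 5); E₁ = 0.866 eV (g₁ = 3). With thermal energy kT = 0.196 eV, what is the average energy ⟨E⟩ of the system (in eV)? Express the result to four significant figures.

Eᵢ/kT = 0.339286, 4.41837.
Z = Σ gᵢe^(−Eᵢ/kT) = 5·e^(−0.339286) + 3·e^(−4.41837) = 3.56139 + 0.0361616 = 3.59755.
⟨E⟩ = Σ Eᵢ gᵢe^(−Eᵢ/kT) / Z = (0.0665·3.56139 + 0.866·0.0361616) / 3.59755 = 0.07454 eV.

0.07454 eV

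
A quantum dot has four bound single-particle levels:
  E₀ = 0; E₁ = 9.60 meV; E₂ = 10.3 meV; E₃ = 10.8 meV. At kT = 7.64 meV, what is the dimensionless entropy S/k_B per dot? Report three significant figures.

1.17

Eᵢ/kT = 0, 1.2565, 1.3482, 1.4136.
Z = Σ e^(−Eᵢ/kT) = e^(−0) + e^(−1.2565) + e^(−1.3482) + e^(−1.4136) = 1.0000 + 0.28465 + 0.25971 + 0.24327 = 1.7876.
⟨E⟩ = Σ EᵢPᵢ = 4.4948 meV.
S/k_B = ln Z + ⟨E⟩/kT = ln(1.7876) + 4.4948/7.64 = 0.58087 + 0.58832 = 1.17.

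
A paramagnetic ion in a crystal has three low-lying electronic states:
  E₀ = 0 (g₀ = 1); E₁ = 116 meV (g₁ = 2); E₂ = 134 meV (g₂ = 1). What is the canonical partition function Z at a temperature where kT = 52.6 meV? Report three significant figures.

Z = 1.30

Eᵢ/kT = 0, 2.2053, 2.5475.
Z = Σ gᵢe^(−Eᵢ/kT) = 1·e^(−0) + 2·e^(−2.2053) + 1·e^(−2.5475) = 1.0000 + 0.22043 + 0.078277 = 1.2987.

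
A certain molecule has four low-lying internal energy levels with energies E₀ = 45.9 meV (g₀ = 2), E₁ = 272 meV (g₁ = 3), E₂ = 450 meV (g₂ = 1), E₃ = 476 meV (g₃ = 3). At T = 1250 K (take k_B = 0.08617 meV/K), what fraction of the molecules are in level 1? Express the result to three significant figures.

k_BT = 0.08617 × 1250 K = 107.71 meV.
Eᵢ/kT = 0.42614, 2.5253, 4.1779, 4.4193.
Z = Σ gᵢe^(−Eᵢ/kT) = 2·e^(−0.42614) + 3·e^(−2.5253) + 1·e^(−4.1779) + 3·e^(−4.4193) = 1.3060 + 0.24010 + 0.015331 + 0.036128 = 1.5976.
P₁ = g₁ e^(−E₁/kT) / Z = 0.24010/1.5976 = 0.150.

0.150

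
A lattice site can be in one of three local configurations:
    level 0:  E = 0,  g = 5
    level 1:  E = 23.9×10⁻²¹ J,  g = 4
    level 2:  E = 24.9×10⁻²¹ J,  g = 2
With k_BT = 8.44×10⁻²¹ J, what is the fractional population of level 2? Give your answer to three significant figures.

0.0196

Eᵢ/kT = 0, 2.8318, 2.9502.
Z = Σ gᵢe^(−Eᵢ/kT) = 5·e^(−0) + 4·e^(−2.8318) + 2·e^(−2.9502) = 5.0000 + 0.23563 + 0.10466 = 5.3403.
P₂ = g₂ e^(−E₂/kT) / Z = 0.10466/5.3403 = 0.0196.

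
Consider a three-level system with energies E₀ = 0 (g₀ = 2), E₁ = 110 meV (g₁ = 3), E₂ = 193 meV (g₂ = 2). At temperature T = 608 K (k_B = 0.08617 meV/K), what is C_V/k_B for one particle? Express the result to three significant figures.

0.796

k_BT = 0.08617 × 608 K = 52.391 meV.
Eᵢ/kT = 0, 2.0996, 3.6838.
Z = Σ gᵢe^(−Eᵢ/kT) = 2·e^(−0) + 3·e^(−2.0996) + 2·e^(−3.6838) = 2.0000 + 0.36752 + 0.050255 = 2.4178.
⟨E⟩ = 20.732 meV, ⟨E²⟩ = 2613.5 meV².
C_V/k_B = (⟨E²⟩ − ⟨E⟩²)/(kT)² = (2613.5 − 429.82)/2744.8 = 0.796.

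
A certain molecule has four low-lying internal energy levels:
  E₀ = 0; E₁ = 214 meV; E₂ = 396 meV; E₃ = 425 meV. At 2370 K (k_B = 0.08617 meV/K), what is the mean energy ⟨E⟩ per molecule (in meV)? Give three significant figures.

k_BT = 0.08617 × 2370 K = 204.22 meV.
Eᵢ/kT = 0, 1.0479, 1.9391, 2.0811.
Z = Σ e^(−Eᵢ/kT) = e^(−0) + e^(−1.0479) + e^(−1.9391) + e^(−2.0811) = 1.0000 + 0.35067 + 0.14383 + 0.12479 = 1.6193.
⟨E⟩ = Σ Eᵢ e^(−Eᵢ/kT) / Z = (0·1.0000 + 214·0.35067 + 396·0.14383 + 425·0.12479) / 1.6193 = 114 meV.

114 meV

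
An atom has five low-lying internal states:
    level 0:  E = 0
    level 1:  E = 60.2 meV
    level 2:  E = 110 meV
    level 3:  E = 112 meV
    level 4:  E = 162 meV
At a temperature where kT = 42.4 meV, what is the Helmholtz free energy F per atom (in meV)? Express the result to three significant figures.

-14.6 meV

Eᵢ/kT = 0, 1.4198, 2.5943, 2.6415, 3.8208.
Z = Σ e^(−Eᵢ/kT) = e^(−0) + e^(−1.4198) + e^(−2.5943) + e^(−2.6415) + e^(−3.8208) = 1.0000 + 0.24176 + 0.074698 + 0.071254 + 0.021910 = 1.4096.
F = −kT ln Z = −42.4 × ln(1.4096) = −42.4 × 0.34331 = -14.6 meV.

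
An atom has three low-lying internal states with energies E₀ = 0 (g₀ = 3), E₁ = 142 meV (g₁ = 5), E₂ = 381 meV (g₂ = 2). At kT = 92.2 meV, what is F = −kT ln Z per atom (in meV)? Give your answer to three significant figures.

Eᵢ/kT = 0, 1.5401, 4.1323.
Z = Σ gᵢe^(−Eᵢ/kT) = 3·e^(−0) + 5·e^(−1.5401) + 2·e^(−4.1323) = 3.0000 + 1.0718 + 0.032092 = 4.1039.
F = −kT ln Z = −92.2 × ln(4.1039) = −92.2 × 1.4119 = -130 meV.

-130 meV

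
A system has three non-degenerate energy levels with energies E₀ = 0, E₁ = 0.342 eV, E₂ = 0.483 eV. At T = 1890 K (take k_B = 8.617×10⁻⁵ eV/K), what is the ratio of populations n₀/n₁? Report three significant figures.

k_BT = 8.617×10⁻⁵ × 1890 K = 0.16286 eV.
n₀/n₁ = exp[−(E₀−E₁)/kT] = exp(−(-0.342 eV)/(0.16286 eV)) = exp(2.1000) = 8.17.

8.17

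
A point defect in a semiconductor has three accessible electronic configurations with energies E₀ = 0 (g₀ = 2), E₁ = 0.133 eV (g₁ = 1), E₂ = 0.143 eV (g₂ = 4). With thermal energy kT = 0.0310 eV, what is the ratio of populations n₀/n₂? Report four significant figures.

50.39

n₀/n₂ = (g₀/g₂) exp[−(E₀−E₂)/kT] = (2/4) × exp(−(-0.143 eV)/(0.0310 eV)) = (2/4) × exp(4.61290) = 50.39.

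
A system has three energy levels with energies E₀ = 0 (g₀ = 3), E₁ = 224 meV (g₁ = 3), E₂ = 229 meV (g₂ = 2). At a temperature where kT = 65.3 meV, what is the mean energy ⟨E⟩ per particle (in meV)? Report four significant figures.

Eᵢ/kT = 0, 3.43032, 3.50689.
Z = Σ gᵢe^(−Eᵢ/kT) = 3·e^(−0) + 3·e^(−3.43032) + 2·e^(−3.50689) = 3.00000 + 0.0971297 + 0.0599801 = 3.15711.
⟨E⟩ = Σ Eᵢ gᵢe^(−Eᵢ/kT) / Z = (0·3.00000 + 224·0.0971297 + 229·0.0599801) / 3.15711 = 11.24 meV.

11.24 meV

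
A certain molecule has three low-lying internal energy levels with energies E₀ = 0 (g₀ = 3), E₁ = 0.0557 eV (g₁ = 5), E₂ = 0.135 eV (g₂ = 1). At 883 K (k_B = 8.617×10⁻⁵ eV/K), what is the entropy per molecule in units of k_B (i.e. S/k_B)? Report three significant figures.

2.09

k_BT = 8.617×10⁻⁵ × 883 K = 0.076088 eV.
Eᵢ/kT = 0, 0.73205, 1.7743.
Z = Σ gᵢe^(−Eᵢ/kT) = 3·e^(−0) + 5·e^(−0.73205) + 1·e^(−1.7743) = 3.0000 + 2.4046 + 0.16960 = 5.5742.
⟨E⟩ = Σ EᵢPᵢ = 0.028135 eV.
S/k_B = ln Z + ⟨E⟩/kT = ln(5.5742) + 0.028135/0.076088 = 1.7181 + 0.36977 = 2.09.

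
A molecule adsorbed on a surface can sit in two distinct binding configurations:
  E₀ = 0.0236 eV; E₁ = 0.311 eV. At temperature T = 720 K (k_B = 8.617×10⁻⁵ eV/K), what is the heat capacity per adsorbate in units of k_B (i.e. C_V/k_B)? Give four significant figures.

k_BT = 8.617×10⁻⁵ × 720 K = 0.0620424 eV.
Eᵢ/kT = 0.380385, 5.01270.
Z = Σ e^(−Eᵢ/kT) = e^(−0.380385) + e^(−5.01270) = 0.683598 + 0.00665292 = 0.690251.
⟨E⟩ = 0.0263701 eV, ⟨E²⟩ = 0.00148383 eV².
C_V/k_B = (⟨E²⟩ − ⟨E⟩²)/(kT)² = (0.00148383 − 0.000695382)/0.00384926 = 0.2048.

0.2048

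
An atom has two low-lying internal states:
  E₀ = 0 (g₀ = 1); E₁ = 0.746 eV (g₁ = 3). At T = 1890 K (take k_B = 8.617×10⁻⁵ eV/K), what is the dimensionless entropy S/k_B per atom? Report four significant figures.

0.1669

k_BT = 8.617×10⁻⁵ × 1890 K = 0.162861 eV.
Eᵢ/kT = 0, 4.58059.
Z = Σ gᵢe^(−Eᵢ/kT) = 1·e^(−0) + 3·e^(−4.58059) = 1.00000 + 0.0307465 = 1.03075.
⟨E⟩ = Σ EᵢPᵢ = 0.0222526 eV.
S/k_B = ln Z + ⟨E⟩/kT = ln(1.03075) + 0.0222526/0.162861 = 0.0302867 + 0.136636 = 0.1669.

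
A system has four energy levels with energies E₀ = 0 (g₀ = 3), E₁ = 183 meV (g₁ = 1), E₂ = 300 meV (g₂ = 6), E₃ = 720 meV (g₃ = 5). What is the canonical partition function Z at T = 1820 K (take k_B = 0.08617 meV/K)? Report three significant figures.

Z = 4.25

k_BT = 0.08617 × 1820 K = 156.83 meV.
Eᵢ/kT = 0, 1.1669, 1.9129, 4.5910.
Z = Σ gᵢe^(−Eᵢ/kT) = 3·e^(−0) + 1·e^(−1.1669) + 6·e^(−1.9129) + 5·e^(−4.5910) = 3.0000 + 0.31133 + 0.88591 + 0.050714 = 4.2480.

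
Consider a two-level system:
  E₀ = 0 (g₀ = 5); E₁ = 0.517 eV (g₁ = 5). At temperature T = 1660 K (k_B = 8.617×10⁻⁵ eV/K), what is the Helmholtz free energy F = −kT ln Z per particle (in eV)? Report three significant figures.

k_BT = 8.617×10⁻⁵ × 1660 K = 0.14304 eV.
Eᵢ/kT = 0, 3.6144.
Z = Σ gᵢe^(−Eᵢ/kT) = 5·e^(−0) + 5·e^(−3.6144) = 5.0000 + 0.13467 = 5.1347.
F = −kT ln Z = −0.14304 × ln(5.1347) = −0.14304 × 1.6360 = -0.234 eV.

-0.234 eV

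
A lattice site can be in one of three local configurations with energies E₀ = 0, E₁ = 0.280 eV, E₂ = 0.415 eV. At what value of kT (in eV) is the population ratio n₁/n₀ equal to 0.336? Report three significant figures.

n₁/n₀ = exp[−(E₁−E₀)/kT] = 0.336.
⇒ (E₁−E₀)/kT = ln(1/0.336) = ln(2.9762) = 1.0906.
kT = 0.280 eV / 1.0906 = 0.257 eV.

0.257 eV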